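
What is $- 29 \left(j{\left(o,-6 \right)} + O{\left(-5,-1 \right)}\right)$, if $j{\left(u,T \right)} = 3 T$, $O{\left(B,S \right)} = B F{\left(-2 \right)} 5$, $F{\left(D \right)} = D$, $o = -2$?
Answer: $-928$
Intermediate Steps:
$O{\left(B,S \right)} = - 10 B$ ($O{\left(B,S \right)} = B \left(-2\right) 5 = - 2 B 5 = - 10 B$)
$- 29 \left(j{\left(o,-6 \right)} + O{\left(-5,-1 \right)}\right) = - 29 \left(3 \left(-6\right) - -50\right) = - 29 \left(-18 + 50\right) = \left(-29\right) 32 = -928$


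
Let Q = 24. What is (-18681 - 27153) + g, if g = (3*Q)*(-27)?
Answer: -47778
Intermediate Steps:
g = -1944 (g = (3*24)*(-27) = 72*(-27) = -1944)
(-18681 - 27153) + g = (-18681 - 27153) - 1944 = -45834 - 1944 = -47778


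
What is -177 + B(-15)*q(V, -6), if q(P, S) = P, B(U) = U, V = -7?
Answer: -72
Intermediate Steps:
-177 + B(-15)*q(V, -6) = -177 - 15*(-7) = -177 + 105 = -72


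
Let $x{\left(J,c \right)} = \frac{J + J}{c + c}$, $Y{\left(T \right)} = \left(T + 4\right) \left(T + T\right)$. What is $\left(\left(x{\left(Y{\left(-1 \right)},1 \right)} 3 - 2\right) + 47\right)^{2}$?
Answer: $729$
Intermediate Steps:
$Y{\left(T \right)} = 2 T \left(4 + T\right)$ ($Y{\left(T \right)} = \left(4 + T\right) 2 T = 2 T \left(4 + T\right)$)
$x{\left(J,c \right)} = \frac{J}{c}$ ($x{\left(J,c \right)} = \frac{2 J}{2 c} = 2 J \frac{1}{2 c} = \frac{J}{c}$)
$\left(\left(x{\left(Y{\left(-1 \right)},1 \right)} 3 - 2\right) + 47\right)^{2} = \left(\left(\frac{2 \left(-1\right) \left(4 - 1\right)}{1} \cdot 3 - 2\right) + 47\right)^{2} = \left(\left(2 \left(-1\right) 3 \cdot 1 \cdot 3 - 2\right) + 47\right)^{2} = \left(\left(\left(-6\right) 1 \cdot 3 - 2\right) + 47\right)^{2} = \left(\left(\left(-6\right) 3 - 2\right) + 47\right)^{2} = \left(\left(-18 - 2\right) + 47\right)^{2} = \left(-20 + 47\right)^{2} = 27^{2} = 729$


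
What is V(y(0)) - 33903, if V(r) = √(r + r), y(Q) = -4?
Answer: -33903 + 2*I*√2 ≈ -33903.0 + 2.8284*I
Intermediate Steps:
V(r) = √2*√r (V(r) = √(2*r) = √2*√r)
V(y(0)) - 33903 = √2*√(-4) - 33903 = √2*(2*I) - 33903 = 2*I*√2 - 33903 = -33903 + 2*I*√2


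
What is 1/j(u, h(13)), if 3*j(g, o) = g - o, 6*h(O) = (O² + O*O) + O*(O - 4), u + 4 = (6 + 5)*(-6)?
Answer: -18/875 ≈ -0.020571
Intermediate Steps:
u = -70 (u = -4 + (6 + 5)*(-6) = -4 + 11*(-6) = -4 - 66 = -70)
h(O) = O²/3 + O*(-4 + O)/6 (h(O) = ((O² + O*O) + O*(O - 4))/6 = ((O² + O²) + O*(-4 + O))/6 = (2*O² + O*(-4 + O))/6 = O²/3 + O*(-4 + O)/6)
j(g, o) = -o/3 + g/3 (j(g, o) = (g - o)/3 = -o/3 + g/3)
1/j(u, h(13)) = 1/(-13*(-4 + 3*13)/18 + (⅓)*(-70)) = 1/(-13*(-4 + 39)/18 - 70/3) = 1/(-13*35/18 - 70/3) = 1/(-⅓*455/6 - 70/3) = 1/(-455/18 - 70/3) = 1/(-875/18) = -18/875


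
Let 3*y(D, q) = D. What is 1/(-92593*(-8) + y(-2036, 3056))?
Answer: 3/2220196 ≈ 1.3512e-6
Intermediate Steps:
y(D, q) = D/3
1/(-92593*(-8) + y(-2036, 3056)) = 1/(-92593*(-8) + (⅓)*(-2036)) = 1/(740744 - 2036/3) = 1/(2220196/3) = 3/2220196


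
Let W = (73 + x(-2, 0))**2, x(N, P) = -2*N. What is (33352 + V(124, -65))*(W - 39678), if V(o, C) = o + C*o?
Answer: -857764584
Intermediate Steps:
W = 5929 (W = (73 - 2*(-2))**2 = (73 + 4)**2 = 77**2 = 5929)
(33352 + V(124, -65))*(W - 39678) = (33352 + 124*(1 - 65))*(5929 - 39678) = (33352 + 124*(-64))*(-33749) = (33352 - 7936)*(-33749) = 25416*(-33749) = -857764584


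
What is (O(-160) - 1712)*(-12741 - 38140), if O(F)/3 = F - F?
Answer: 87108272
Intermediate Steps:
O(F) = 0 (O(F) = 3*(F - F) = 3*0 = 0)
(O(-160) - 1712)*(-12741 - 38140) = (0 - 1712)*(-12741 - 38140) = -1712*(-50881) = 87108272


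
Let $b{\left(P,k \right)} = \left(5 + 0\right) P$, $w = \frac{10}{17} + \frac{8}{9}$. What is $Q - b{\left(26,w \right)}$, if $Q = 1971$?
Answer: $1841$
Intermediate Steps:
$w = \frac{226}{153}$ ($w = 10 \cdot \frac{1}{17} + 8 \cdot \frac{1}{9} = \frac{10}{17} + \frac{8}{9} = \frac{226}{153} \approx 1.4771$)
$b{\left(P,k \right)} = 5 P$
$Q - b{\left(26,w \right)} = 1971 - 5 \cdot 26 = 1971 - 130 = 1841$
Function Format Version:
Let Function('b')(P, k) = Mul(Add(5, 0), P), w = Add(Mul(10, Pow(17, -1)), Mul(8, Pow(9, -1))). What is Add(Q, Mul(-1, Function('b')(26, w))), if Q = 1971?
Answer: 1841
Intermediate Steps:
w = Rational(226, 153) (w = Add(Mul(10, Rational(1, 17)), Mul(8, Rational(1, 9))) = Add(Rational(10, 17), Rational(8, 9)) = Rational(226, 153) ≈ 1.4771)
Function('b')(P, k) = Mul(5, P)
Add(Q, Mul(-1, Function('b')(26, w))) = Add(1971, Mul(-1, Mul(5, 26))) = Add(1971, Mul(-1, 130)) = Add(1971, -130) = 1841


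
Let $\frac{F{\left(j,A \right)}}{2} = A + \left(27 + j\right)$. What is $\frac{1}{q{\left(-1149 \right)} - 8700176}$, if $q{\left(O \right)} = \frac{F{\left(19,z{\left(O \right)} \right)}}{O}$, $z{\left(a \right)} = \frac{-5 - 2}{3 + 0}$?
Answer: $- \frac{3447}{29989506934} \approx -1.1494 \cdot 10^{-7}$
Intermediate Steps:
$z{\left(a \right)} = - \frac{7}{3}$
$F{\left(j,A \right)} = 54 + 2 A + 2 j$ ($F{\left(j,A \right)} = 2 \left(A + \left(27 + j\right)\right) = 2 \left(27 + A + j\right) = 54 + 2 A + 2 j$)
$q{\left(O \right)} = \frac{262}{3 O}$ ($q{\left(O \right)} = \frac{54 + 2 \left(- \frac{7}{3}\right) + 2 \cdot 19}{O} = \frac{54 - \frac{14}{3} + 38}{O} = \frac{262}{3 O}$)
$\frac{1}{q{\left(-1149 \right)} - 8700176} = \frac{1}{\frac{262}{3 \left(-1149\right)} - 8700176} = \frac{1}{\frac{262}{3} \left(- \frac{1}{1149}\right) - 8700176} = \frac{1}{- \frac{262}{3447} - 8700176} = \frac{1}{- \frac{29989506934}{3447}} = - \frac{3447}{29989506934}$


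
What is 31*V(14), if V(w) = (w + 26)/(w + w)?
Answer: 310/7 ≈ 44.286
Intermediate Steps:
V(w) = (26 + w)/(2*w) (V(w) = (26 + w)/((2*w)) = (26 + w)*(1/(2*w)) = (26 + w)/(2*w))
31*V(14) = 31*((½)*(26 + 14)/14) = 31*((½)*(1/14)*40) = 31*(10/7) = 310/7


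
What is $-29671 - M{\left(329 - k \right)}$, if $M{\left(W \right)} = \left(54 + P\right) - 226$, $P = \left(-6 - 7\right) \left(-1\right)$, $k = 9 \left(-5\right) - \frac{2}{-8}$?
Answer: $-29512$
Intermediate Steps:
$k = - \frac{179}{4}$ ($k = -45 - - \frac{1}{4} = -45 + \frac{1}{4} = - \frac{179}{4} \approx -44.75$)
$P = 13$ ($P = \left(-13\right) \left(-1\right) = 13$)
$M{\left(W \right)} = -159$ ($M{\left(W \right)} = \left(54 + 13\right) - 226 = 67 - 226 = -159$)
$-29671 - M{\left(329 - k \right)} = -29671 - -159 = -29671 + 159 = -29512$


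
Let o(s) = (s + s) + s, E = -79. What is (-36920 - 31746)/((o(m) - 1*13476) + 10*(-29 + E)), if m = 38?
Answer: 34333/7221 ≈ 4.7546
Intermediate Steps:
o(s) = 3*s (o(s) = 2*s + s = 3*s)
(-36920 - 31746)/((o(m) - 1*13476) + 10*(-29 + E)) = (-36920 - 31746)/((3*38 - 1*13476) + 10*(-29 - 79)) = -68666/((114 - 13476) + 10*(-108)) = -68666/(-13362 - 1080) = -68666/(-14442) = -68666*(-1/14442) = 34333/7221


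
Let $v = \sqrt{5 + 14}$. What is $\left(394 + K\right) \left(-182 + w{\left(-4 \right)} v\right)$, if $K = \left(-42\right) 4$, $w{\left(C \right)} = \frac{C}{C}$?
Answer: $-41132 + 226 \sqrt{19} \approx -40147.0$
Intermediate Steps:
$w{\left(C \right)} = 1$
$K = -168$
$v = \sqrt{19} \approx 4.3589$
$\left(394 + K\right) \left(-182 + w{\left(-4 \right)} v\right) = \left(394 - 168\right) \left(-182 + 1 \sqrt{19}\right) = 226 \left(-182 + \sqrt{19}\right) = -41132 + 226 \sqrt{19}$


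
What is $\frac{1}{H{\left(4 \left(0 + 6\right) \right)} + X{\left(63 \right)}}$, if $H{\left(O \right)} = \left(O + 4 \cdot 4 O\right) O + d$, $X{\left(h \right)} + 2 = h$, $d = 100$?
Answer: $\frac{1}{9953} \approx 0.00010047$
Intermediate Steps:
$X{\left(h \right)} = -2 + h$
$H{\left(O \right)} = 100 + 17 O^{2}$ ($H{\left(O \right)} = \left(O + 4 \cdot 4 O\right) O + 100 = \left(O + 16 O\right) O + 100 = 17 O O + 100 = 17 O^{2} + 100 = 100 + 17 O^{2}$)
$\frac{1}{H{\left(4 \left(0 + 6\right) \right)} + X{\left(63 \right)}} = \frac{1}{\left(100 + 17 \left(4 \left(0 + 6\right)\right)^{2}\right) + \left(-2 + 63\right)} = \frac{1}{\left(100 + 17 \left(4 \cdot 6\right)^{2}\right) + 61} = \frac{1}{\left(100 + 17 \cdot 24^{2}\right) + 61} = \frac{1}{\left(100 + 17 \cdot 576\right) + 61} = \frac{1}{\left(100 + 9792\right) + 61} = \frac{1}{9892 + 61} = \frac{1}{9953}$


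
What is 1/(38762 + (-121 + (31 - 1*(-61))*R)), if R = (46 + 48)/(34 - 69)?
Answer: 35/1343787 ≈ 2.6046e-5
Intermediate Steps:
R = -94/35 (R = 94/(-35) = 94*(-1/35) = -94/35 ≈ -2.6857)
1/(38762 + (-121 + (31 - 1*(-61))*R)) = 1/(38762 + (-121 + (31 - 1*(-61))*(-94/35))) = 1/(38762 + (-121 + (31 + 61)*(-94/35))) = 1/(38762 + (-121 + 92*(-94/35))) = 1/(38762 + (-121 - 8648/35)) = 1/(38762 - 12883/35) = 1/(1343787/35) = 35/1343787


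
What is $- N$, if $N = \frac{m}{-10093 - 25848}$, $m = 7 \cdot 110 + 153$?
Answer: $\frac{923}{35941} \approx 0.025681$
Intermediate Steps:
$m = 923$ ($m = 770 + 153 = 923$)
$N = - \frac{923}{35941}$ ($N = \frac{923}{-10093 - 25848} = \frac{923}{-35941} = 923 \left(- \frac{1}{35941}\right) = - \frac{923}{35941} \approx -0.025681$)
$- N = \left(-1\right) \left(- \frac{923}{35941}\right) = \frac{923}{35941}$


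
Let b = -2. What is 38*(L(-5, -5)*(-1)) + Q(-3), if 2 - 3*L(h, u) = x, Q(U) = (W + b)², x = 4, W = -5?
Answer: 223/3 ≈ 74.333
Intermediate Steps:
Q(U) = 49 (Q(U) = (-5 - 2)² = (-7)² = 49)
L(h, u) = -⅔ (L(h, u) = ⅔ - ⅓*4 = ⅔ - 4/3 = -⅔)
38*(L(-5, -5)*(-1)) + Q(-3) = 38*(-⅔*(-1)) + 49 = 38*(⅔) + 49 = 76/3 + 49 = 223/3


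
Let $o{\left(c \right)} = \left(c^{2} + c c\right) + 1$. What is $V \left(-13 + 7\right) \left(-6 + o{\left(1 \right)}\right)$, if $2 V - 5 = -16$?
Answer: $-99$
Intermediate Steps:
$V = - \frac{11}{2}$ ($V = \frac{5}{2} + \frac{1}{2} \left(-16\right) = \frac{5}{2} - 8 = - \frac{11}{2} \approx -5.5$)
$o{\left(c \right)} = 1 + 2 c^{2}$ ($o{\left(c \right)} = \left(c^{2} + c^{2}\right) + 1 = 2 c^{2} + 1 = 1 + 2 c^{2}$)
$V \left(-13 + 7\right) \left(-6 + o{\left(1 \right)}\right) = - \frac{11 \left(-13 + 7\right) \left(-6 + \left(1 + 2 \cdot 1^{2}\right)\right)}{2} = - \frac{11 \left(- 6 \left(-6 + \left(1 + 2 \cdot 1\right)\right)\right)}{2} = - \frac{11 \left(- 6 \left(-6 + \left(1 + 2\right)\right)\right)}{2} = - \frac{11 \left(- 6 \left(-6 + 3\right)\right)}{2} = - \frac{11 \left(\left(-6\right) \left(-3\right)\right)}{2} = \left(- \frac{11}{2}\right) 18 = -99$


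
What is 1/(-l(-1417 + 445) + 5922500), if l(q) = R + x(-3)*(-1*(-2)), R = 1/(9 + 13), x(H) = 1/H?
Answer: 66/390885041 ≈ 1.6885e-7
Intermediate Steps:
R = 1/22 ≈ 0.045455
l(q) = -41/66 (l(q) = 1/22 + (-1*(-2))/(-3) = 1/22 - ⅓*2 = 1/22 - ⅔ = -41/66)
1/(-l(-1417 + 445) + 5922500) = 1/(-1*(-41/66) + 5922500) = 1/(41/66 + 5922500) = 1/(390885041/66) = 66/390885041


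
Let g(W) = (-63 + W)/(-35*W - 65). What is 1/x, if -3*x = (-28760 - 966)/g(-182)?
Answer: -147/37484486 ≈ -3.9216e-6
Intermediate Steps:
g(W) = (-63 + W)/(-65 - 35*W)
x = -37484486/147 (x = -(-28760 - 966)/(3*((63 - 1*(-182))/(5*(13 + 7*(-182))))) = -(-29726)/(3*((63 + 182)/(5*(13 - 1274)))) = -(-29726)/(3*((1/5)*245/(-1261))) = -(-29726)/(3*((1/5)*(-1/1261)*245)) = -(-29726)/(3*(-49/1261)) = -(-29726)*(-1261)/(3*49) = -1/3*37484486/49 = -37484486/147 ≈ -2.5500e+5)
1/x = 1/(-37484486/147) = -147/37484486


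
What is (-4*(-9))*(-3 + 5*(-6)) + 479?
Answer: -709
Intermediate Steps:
(-4*(-9))*(-3 + 5*(-6)) + 479 = 36*(-3 - 30) + 479 = 36*(-33) + 479 = -1188 + 479 = -709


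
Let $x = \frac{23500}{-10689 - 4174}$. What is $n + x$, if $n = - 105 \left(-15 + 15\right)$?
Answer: $- \frac{23500}{14863} \approx -1.5811$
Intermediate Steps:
$x = - \frac{23500}{14863}$ ($x = \frac{23500}{-14863} = 23500 \left(- \frac{1}{14863}\right) = - \frac{23500}{14863} \approx -1.5811$)
$n = 0$ ($n = \left(-105\right) 0 = 0$)
$n + x = 0 - \frac{23500}{14863} = - \frac{23500}{14863}$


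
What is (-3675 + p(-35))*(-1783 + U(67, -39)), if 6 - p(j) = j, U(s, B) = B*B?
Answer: 952108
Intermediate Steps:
U(s, B) = B²
p(j) = 6 - j
(-3675 + p(-35))*(-1783 + U(67, -39)) = (-3675 + (6 - 1*(-35)))*(-1783 + (-39)²) = (-3675 + (6 + 35))*(-1783 + 1521) = (-3675 + 41)*(-262) = -3634*(-262) = 952108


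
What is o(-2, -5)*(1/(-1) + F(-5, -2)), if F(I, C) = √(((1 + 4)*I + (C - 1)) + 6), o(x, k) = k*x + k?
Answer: -5 + 5*I*√22 ≈ -5.0 + 23.452*I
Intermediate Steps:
o(x, k) = k + k*x
F(I, C) = √(5 + C + 5*I) (F(I, C) = √((5*I + (-1 + C)) + 6) = √((-1 + C + 5*I) + 6) = √(5 + C + 5*I))
o(-2, -5)*(1/(-1) + F(-5, -2)) = (-5*(1 - 2))*(1/(-1) + √(5 - 2 + 5*(-5))) = (-5*(-1))*(-1 + √(5 - 2 - 25)) = 5*(-1 + √(-22)) = 5*(-1 + I*√22) = -5 + 5*I*√22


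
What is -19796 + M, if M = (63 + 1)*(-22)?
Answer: -21204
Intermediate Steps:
M = -1408 (M = 64*(-22) = -1408)
-19796 + M = -19796 - 1408 = -21204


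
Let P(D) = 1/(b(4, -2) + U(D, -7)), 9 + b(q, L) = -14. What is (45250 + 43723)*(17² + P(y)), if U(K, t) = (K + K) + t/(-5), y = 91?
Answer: 20622428859/802 ≈ 2.5714e+7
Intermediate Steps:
b(q, L) = -23 (b(q, L) = -9 - 14 = -23)
U(K, t) = 2*K - t/5 (U(K, t) = 2*K + t*(-⅕) = 2*K - t/5)
P(D) = 1/(-108/5 + 2*D) (P(D) = 1/(-23 + (2*D - ⅕*(-7))) = 1/(-23 + (2*D + 7/5)) = 1/(-23 + (7/5 + 2*D)) = 1/(-108/5 + 2*D))
(45250 + 43723)*(17² + P(y)) = (45250 + 43723)*(17² + 5/(2*(-54 + 5*91))) = 88973*(289 + 5/(2*(-54 + 455))) = 88973*(289 + (5/2)/401) = 88973*(289 + (5/2)*(1/401)) = 88973*(289 + 5/802) = 88973*(231783/802) = 20622428859/802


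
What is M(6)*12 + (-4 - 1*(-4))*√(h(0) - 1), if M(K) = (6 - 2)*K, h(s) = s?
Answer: 288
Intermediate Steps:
M(K) = 4*K
M(6)*12 + (-4 - 1*(-4))*√(h(0) - 1) = (4*6)*12 + (-4 - 1*(-4))*√(0 - 1) = 24*12 + (-4 + 4)*√(-1) = 288 + 0*I = 288 + 0 = 288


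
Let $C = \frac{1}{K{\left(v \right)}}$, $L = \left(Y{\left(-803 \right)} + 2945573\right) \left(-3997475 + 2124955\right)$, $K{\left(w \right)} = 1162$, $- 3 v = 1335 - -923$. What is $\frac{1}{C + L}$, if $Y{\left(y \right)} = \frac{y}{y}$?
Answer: $- \frac{1162}{6409180915169759} \approx -1.813 \cdot 10^{-13}$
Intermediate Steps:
$Y{\left(y \right)} = 1$
$v = - \frac{2258}{3}$ ($v = - \frac{1335 - -923}{3} = - \frac{1335 + 923}{3} = \left(- \frac{1}{3}\right) 2258 = - \frac{2258}{3} \approx -752.67$)
$L = -5515646226480$ ($L = \left(1 + 2945573\right) \left(-3997475 + 2124955\right) = 2945574 \left(-1872520\right) = -5515646226480$)
$C = \frac{1}{1162} \approx 0.00086058$
$\frac{1}{C + L} = \frac{1}{\frac{1}{1162} - 5515646226480} = \frac{1}{- \frac{6409180915169759}{1162}} = - \frac{1162}{6409180915169759}$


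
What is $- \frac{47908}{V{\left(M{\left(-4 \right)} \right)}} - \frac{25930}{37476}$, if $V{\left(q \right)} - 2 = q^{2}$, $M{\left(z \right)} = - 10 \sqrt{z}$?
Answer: $\frac{446270017}{3728862} \approx 119.68$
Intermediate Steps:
$V{\left(q \right)} = 2 + q^{2}$
$- \frac{47908}{V{\left(M{\left(-4 \right)} \right)}} - \frac{25930}{37476} = - \frac{47908}{2 + \left(- 10 \sqrt{-4}\right)^{2}} - \frac{25930}{37476} = - \frac{47908}{2 + \left(- 10 \cdot 2 i\right)^{2}} - \frac{12965}{18738} = - \frac{47908}{2 + \left(- 20 i\right)^{2}} - \frac{12965}{18738} = - \frac{47908}{2 - 400} - \frac{12965}{18738} = - \frac{47908}{-398} - \frac{12965}{18738} = \left(-47908\right) \left(- \frac{1}{398}\right) - \frac{12965}{18738} = \frac{23954}{199} - \frac{12965}{18738} = \frac{446270017}{3728862}$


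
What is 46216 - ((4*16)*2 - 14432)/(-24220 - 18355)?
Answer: 1967631896/42575 ≈ 46216.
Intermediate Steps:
46216 - ((4*16)*2 - 14432)/(-24220 - 18355) = 46216 - (64*2 - 14432)/(-42575) = 46216 - (128 - 14432)*(-1)/42575 = 46216 - (-14304)*(-1)/42575 = 46216 - 1*14304/42575 = 46216 - 14304/42575 = 1967631896/42575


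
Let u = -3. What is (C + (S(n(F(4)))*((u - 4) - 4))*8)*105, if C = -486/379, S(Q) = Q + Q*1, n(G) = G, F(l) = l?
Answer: -28066710/379 ≈ -74055.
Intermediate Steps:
S(Q) = 2*Q (S(Q) = Q + Q = 2*Q)
C = -486/379 (C = -486*1/379 = -486/379 ≈ -1.2823)
(C + (S(n(F(4)))*((u - 4) - 4))*8)*105 = (-486/379 + ((2*4)*((-3 - 4) - 4))*8)*105 = (-486/379 + (8*(-7 - 4))*8)*105 = (-486/379 + (8*(-11))*8)*105 = (-486/379 - 88*8)*105 = (-486/379 - 704)*105 = -267302/379*105 = -28066710/379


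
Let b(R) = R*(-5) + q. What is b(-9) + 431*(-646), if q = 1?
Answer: -278380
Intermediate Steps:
b(R) = 1 - 5*R (b(R) = R*(-5) + 1 = -5*R + 1 = 1 - 5*R)
b(-9) + 431*(-646) = (1 - 5*(-9)) + 431*(-646) = (1 + 45) - 278426 = 46 - 278426 = -278380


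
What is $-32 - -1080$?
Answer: $1048$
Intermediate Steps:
$-32 - -1080 = -32 + 1080 = 1048$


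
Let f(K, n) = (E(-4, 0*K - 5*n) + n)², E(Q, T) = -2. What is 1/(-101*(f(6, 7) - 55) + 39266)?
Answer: 1/42296 ≈ 2.3643e-5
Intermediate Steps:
f(K, n) = (-2 + n)²
1/(-101*(f(6, 7) - 55) + 39266) = 1/(-101*((-2 + 7)² - 55) + 39266) = 1/(-101*(5² - 55) + 39266) = 1/(-101*(25 - 55) + 39266) = 1/(-101*(-30) + 39266) = 1/(3030 + 39266) = 1/42296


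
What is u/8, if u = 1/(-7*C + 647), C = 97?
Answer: -1/256 ≈ -0.0039063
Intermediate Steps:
u = -1/32 (u = 1/(-7*97 + 647) = 1/(-679 + 647) = 1/(-32) = -1/32 ≈ -0.031250)
u/8 = -1/32/8 = -1/32*⅛ = -1/256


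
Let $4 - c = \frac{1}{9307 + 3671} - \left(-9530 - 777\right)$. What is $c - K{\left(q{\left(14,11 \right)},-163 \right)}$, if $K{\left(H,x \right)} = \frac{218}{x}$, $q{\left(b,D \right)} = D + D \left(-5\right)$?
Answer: $- \frac{21792281401}{2115414} \approx -10302.0$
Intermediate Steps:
$q{\left(b,D \right)} = - 4 D$ ($q{\left(b,D \right)} = D - 5 D = - 4 D$)
$c = - \frac{133712335}{12978}$ ($c = 4 - \left(\frac{1}{9307 + 3671} - \left(-9530 - 777\right)\right) = 4 - \left(\frac{1}{12978} - \left(-9530 - 777\right)\right) = 4 - \left(\frac{1}{12978} - -10307\right) = 4 - \left(\frac{1}{12978} + 10307\right) = 4 - \frac{133764247}{12978} = - \frac{133712335}{12978} \approx -10303.0$)
$c - K{\left(q{\left(14,11 \right)},-163 \right)} = - \frac{133712335}{12978} - \frac{218}{-163} = - \frac{133712335}{12978} - 218 \left(- \frac{1}{163}\right) = - \frac{133712335}{12978} - - \frac{218}{163} = - \frac{133712335}{12978} + \frac{218}{163} = - \frac{21792281401}{2115414}$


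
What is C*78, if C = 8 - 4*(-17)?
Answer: 5928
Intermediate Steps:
C = 76 (C = 8 + 68 = 76)
C*78 = 76*78 = 5928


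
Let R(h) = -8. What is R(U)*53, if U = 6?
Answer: -424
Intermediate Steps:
R(U)*53 = -8*53 = -424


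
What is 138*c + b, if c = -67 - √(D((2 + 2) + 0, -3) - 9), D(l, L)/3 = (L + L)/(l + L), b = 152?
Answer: -9094 - 414*I*√3 ≈ -9094.0 - 717.07*I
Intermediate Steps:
D(l, L) = 6*L/(L + l) (D(l, L) = 3*((L + L)/(l + L)) = 3*((2*L)/(L + l)) = 3*(2*L/(L + l)) = 6*L/(L + l))
c = -67 - 3*I*√3 (c = -67 - √(6*(-3)/(-3 + ((2 + 2) + 0)) - 9) = -67 - √(6*(-3)/(-3 + (4 + 0)) - 9) = -67 - √(6*(-3)/(-3 + 4) - 9) = -67 - √(6*(-3)/1 - 9) = -67 - √(6*(-3)*1 - 9) = -67 - √(-18 - 9) = -67 - √(-27) = -67 - 3*I*√3 ≈ -67.0 - 5.1962*I)
138*c + b = 138*(-67 - 3*I*√3) + 152 = (-9246 - 414*I*√3) + 152 = -9094 - 414*I*√3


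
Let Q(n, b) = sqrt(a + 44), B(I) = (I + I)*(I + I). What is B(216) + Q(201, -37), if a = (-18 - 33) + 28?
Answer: 186624 + sqrt(21) ≈ 1.8663e+5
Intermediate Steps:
B(I) = 4*I**2 (B(I) = (2*I)*(2*I) = 4*I**2)
a = -23 (a = -51 + 28 = -23)
Q(n, b) = sqrt(21) (Q(n, b) = sqrt(-23 + 44) = sqrt(21))
B(216) + Q(201, -37) = 4*216**2 + sqrt(21) = 4*46656 + sqrt(21) = 186624 + sqrt(21)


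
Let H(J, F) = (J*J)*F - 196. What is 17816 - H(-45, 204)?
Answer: -395088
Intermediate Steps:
H(J, F) = -196 + F*J² (H(J, F) = J²*F - 196 = F*J² - 196 = -196 + F*J²)
17816 - H(-45, 204) = 17816 - (-196 + 204*(-45)²) = 17816 - (-196 + 204*2025) = 17816 - (-196 + 413100) = 17816 - 1*412904 = 17816 - 412904 = -395088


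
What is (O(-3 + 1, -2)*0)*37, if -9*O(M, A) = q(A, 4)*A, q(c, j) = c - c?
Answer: 0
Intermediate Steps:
q(c, j) = 0
O(M, A) = 0 (O(M, A) = -0*A = -1/9*0 = 0)
(O(-3 + 1, -2)*0)*37 = (0*0)*37 = 0*37 = 0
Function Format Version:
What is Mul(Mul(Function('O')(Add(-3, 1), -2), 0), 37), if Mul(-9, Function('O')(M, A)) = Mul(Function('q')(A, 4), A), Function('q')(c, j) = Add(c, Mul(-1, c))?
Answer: 0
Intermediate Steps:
Function('q')(c, j) = 0
Function('O')(M, A) = 0 (Function('O')(M, A) = Mul(Rational(-1, 9), Mul(0, A)) = Mul(Rational(-1, 9), 0) = 0)
Mul(Mul(Function('O')(Add(-3, 1), -2), 0), 37) = Mul(Mul(0, 0), 37) = Mul(0, 37) = 0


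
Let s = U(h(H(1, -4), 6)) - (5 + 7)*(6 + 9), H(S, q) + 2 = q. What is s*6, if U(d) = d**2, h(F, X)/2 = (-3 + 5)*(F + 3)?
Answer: -216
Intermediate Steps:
H(S, q) = -2 + q
h(F, X) = 12 + 4*F (h(F, X) = 2*((-3 + 5)*(F + 3)) = 2*(2*(3 + F)) = 2*(6 + 2*F) = 12 + 4*F)
s = -36 (s = (12 + 4*(-2 - 4))**2 - (5 + 7)*(6 + 9) = (12 + 4*(-6))**2 - 12*15 = (12 - 24)**2 - 1*180 = (-12)**2 - 180 = 144 - 180 = -36)
s*6 = -36*6 = -216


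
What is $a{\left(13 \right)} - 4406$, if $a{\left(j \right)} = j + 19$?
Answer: $-4374$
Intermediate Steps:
$a{\left(j \right)} = 19 + j$
$a{\left(13 \right)} - 4406 = \left(19 + 13\right) - 4406 = 32 - 4406 = -4374$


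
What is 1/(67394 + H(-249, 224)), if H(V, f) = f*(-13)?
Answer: 1/64482 ≈ 1.5508e-5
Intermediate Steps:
H(V, f) = -13*f
1/(67394 + H(-249, 224)) = 1/(67394 - 13*224) = 1/(67394 - 2912) = 1/64482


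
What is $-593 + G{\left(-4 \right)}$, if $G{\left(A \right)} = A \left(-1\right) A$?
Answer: $-609$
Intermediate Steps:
$G{\left(A \right)} = - A^{2}$ ($G{\left(A \right)} = - A A = - A^{2}$)
$-593 + G{\left(-4 \right)} = -593 - \left(-4\right)^{2} = -593 - 16 = -609$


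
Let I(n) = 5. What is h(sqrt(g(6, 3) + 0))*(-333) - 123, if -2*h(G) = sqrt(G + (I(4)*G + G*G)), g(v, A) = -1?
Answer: -123 + 333*sqrt(I*(6 + I))/2 ≈ 142.43 + 313.33*I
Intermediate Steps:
h(G) = -sqrt(G**2 + 6*G)/2 (h(G) = -sqrt(G + (5*G + G*G))/2 = -sqrt(G + (5*G + G**2))/2 = -sqrt(G + (G**2 + 5*G))/2 = -sqrt(G**2 + 6*G)/2)
h(sqrt(g(6, 3) + 0))*(-333) - 123 = -sqrt(sqrt(-1 + 0)*(6 + sqrt(-1 + 0)))/2*(-333) - 123 = -sqrt(I*(6 + sqrt(-1)))/2*(-333) - 123 = -sqrt(I*(6 + I))/2*(-333) - 123 = 333*sqrt(I*(6 + I))/2 - 123 = -123 + 333*sqrt(I*(6 + I))/2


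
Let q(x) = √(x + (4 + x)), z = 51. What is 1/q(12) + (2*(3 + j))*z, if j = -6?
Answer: -306 + √7/14 ≈ -305.81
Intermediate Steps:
q(x) = √(4 + 2*x)
1/q(12) + (2*(3 + j))*z = 1/(√(4 + 2*12)) + (2*(3 - 6))*51 = 1/(√(4 + 24)) + (2*(-3))*51 = 1/(√28) - 6*51 = 1/(2*√7) - 306 = √7/14 - 306 = -306 + √7/14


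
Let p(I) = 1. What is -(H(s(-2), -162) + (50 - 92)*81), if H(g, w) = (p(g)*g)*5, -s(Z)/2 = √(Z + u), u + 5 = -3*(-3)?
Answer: 3402 + 10*√2 ≈ 3416.1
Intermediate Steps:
u = 4 (u = -5 - 3*(-3) = -5 + 9 = 4)
s(Z) = -2*√(4 + Z) (s(Z) = -2*√(Z + 4) = -2*√(4 + Z))
H(g, w) = 5*g (H(g, w) = (1*g)*5 = g*5 = 5*g)
-(H(s(-2), -162) + (50 - 92)*81) = -(5*(-2*√(4 - 2)) + (50 - 92)*81) = -(5*(-2*√2) - 42*81) = -(-10*√2 - 3402) = -(-3402 - 10*√2) = 3402 + 10*√2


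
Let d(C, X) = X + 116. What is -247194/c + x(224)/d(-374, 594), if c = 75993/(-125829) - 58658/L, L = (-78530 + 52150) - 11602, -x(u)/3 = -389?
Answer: -69898987782435939/265925255230 ≈ -2.6285e+5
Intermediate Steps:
x(u) = 1167 (x(u) = -3*(-389) = 1167)
L = -37982 (L = -26380 - 11602 = -37982)
c = 749085226/796539513 (c = 75993/(-125829) - 58658/(-37982) = 75993*(-1/125829) - 58658*(-1/37982) = -25331/41943 + 29329/18991 = 749085226/796539513 ≈ 0.94042)
d(C, X) = 116 + X
-247194/c + x(224)/d(-374, 594) = -247194/749085226/796539513 + 1167/(116 + 594) = -247194*796539513/749085226 + 1167/710 = -98449894188261/374542613 + 1167*(1/710) = -98449894188261/374542613 + 1167/710 = -69898987782435939/265925255230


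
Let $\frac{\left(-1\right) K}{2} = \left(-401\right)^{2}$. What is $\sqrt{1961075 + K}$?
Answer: $\sqrt{1639473} \approx 1280.4$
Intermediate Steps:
$K = -321602$ ($K = - 2 \left(-401\right)^{2} = \left(-2\right) 160801 = -321602$)
$\sqrt{1961075 + K} = \sqrt{1961075 - 321602} = \sqrt{1639473}$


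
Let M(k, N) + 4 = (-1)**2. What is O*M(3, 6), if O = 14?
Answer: -42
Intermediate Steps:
M(k, N) = -3 (M(k, N) = -4 + (-1)**2 = -4 + 1 = -3)
O*M(3, 6) = 14*(-3) = -42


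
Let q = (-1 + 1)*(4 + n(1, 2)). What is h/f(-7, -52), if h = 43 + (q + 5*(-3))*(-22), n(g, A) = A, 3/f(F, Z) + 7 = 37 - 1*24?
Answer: 746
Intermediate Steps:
f(F, Z) = ½ (f(F, Z) = 3/(-7 + (37 - 1*24)) = 3/(-7 + (37 - 24)) = 3/(-7 + 13) = 3/6 = 3*(⅙) = ½)
q = 0 (q = (-1 + 1)*(4 + 2) = 0*6 = 0)
h = 373 (h = 43 + (0 + 5*(-3))*(-22) = 43 + (0 - 15)*(-22) = 43 - 15*(-22) = 43 + 330 = 373)
h/f(-7, -52) = 373/(½) = 373*2 = 746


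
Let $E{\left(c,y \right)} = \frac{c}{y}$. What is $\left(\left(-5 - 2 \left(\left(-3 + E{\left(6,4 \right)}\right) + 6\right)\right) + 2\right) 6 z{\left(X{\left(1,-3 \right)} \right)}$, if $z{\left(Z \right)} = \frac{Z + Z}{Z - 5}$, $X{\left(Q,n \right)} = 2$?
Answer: $96$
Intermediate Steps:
$z{\left(Z \right)} = \frac{2 Z}{-5 + Z}$
$\left(\left(-5 - 2 \left(\left(-3 + E{\left(6,4 \right)}\right) + 6\right)\right) + 2\right) 6 z{\left(X{\left(1,-3 \right)} \right)} = \left(\left(-5 - 2 \left(\left(-3 + \frac{6}{4}\right) + 6\right)\right) + 2\right) 6 \cdot 2 \cdot 2 \frac{1}{-5 + 2} = \left(\left(-5 - 2 \left(\left(-3 + 6 \cdot \frac{1}{4}\right) + 6\right)\right) + 2\right) 6 \cdot 2 \cdot 2 \frac{1}{-3} = \left(\left(-5 - 2 \left(\left(-3 + \frac{3}{2}\right) + 6\right)\right) + 2\right) 6 \cdot 2 \cdot 2 \left(- \frac{1}{3}\right) = \left(\left(-5 - 2 \left(- \frac{3}{2} + 6\right)\right) + 2\right) 6 \left(- \frac{4}{3}\right) = \left(\left(-5 - 9\right) + 2\right) 6 \left(- \frac{4}{3}\right) = \left(-14 + 2\right) 6 \left(- \frac{4}{3}\right) = \left(-12\right) 6 \left(- \frac{4}{3}\right) = \left(-72\right) \left(- \frac{4}{3}\right) = 96$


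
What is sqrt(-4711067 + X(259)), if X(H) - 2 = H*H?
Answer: 4*I*sqrt(290249) ≈ 2155.0*I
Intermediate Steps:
X(H) = 2 + H**2 (X(H) = 2 + H*H = 2 + H**2)
sqrt(-4711067 + X(259)) = sqrt(-4711067 + (2 + 259**2)) = sqrt(-4711067 + (2 + 67081)) = sqrt(-4711067 + 67083) = sqrt(-4643984) = 4*I*sqrt(290249)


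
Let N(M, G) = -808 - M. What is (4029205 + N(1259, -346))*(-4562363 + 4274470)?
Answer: -1159384840234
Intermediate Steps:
(4029205 + N(1259, -346))*(-4562363 + 4274470) = (4029205 + (-808 - 1*1259))*(-4562363 + 4274470) = (4029205 + (-808 - 1259))*(-287893) = (4029205 - 2067)*(-287893) = 4027138*(-287893) = -1159384840234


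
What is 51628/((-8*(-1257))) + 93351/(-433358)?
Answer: 1339666823/272365503 ≈ 4.9186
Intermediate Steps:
51628/((-8*(-1257))) + 93351/(-433358) = 51628/10056 + 93351*(-1/433358) = 51628*(1/10056) - 93351/433358 = 12907/2514 - 93351/433358 = 1339666823/272365503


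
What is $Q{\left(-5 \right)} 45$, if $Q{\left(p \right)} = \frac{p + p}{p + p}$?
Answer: $45$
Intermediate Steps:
$Q{\left(p \right)} = 1$ ($Q{\left(p \right)} = \frac{2 p}{2 p} = 2 p \frac{1}{2 p} = 1$)
$Q{\left(-5 \right)} 45 = 1 \cdot 45 = 45$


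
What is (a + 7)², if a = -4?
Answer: 9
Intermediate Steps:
(a + 7)² = (-4 + 7)² = 3² = 9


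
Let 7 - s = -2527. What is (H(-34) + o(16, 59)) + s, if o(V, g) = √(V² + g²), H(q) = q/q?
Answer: 2535 + √3737 ≈ 2596.1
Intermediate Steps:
H(q) = 1
s = 2534 (s = 7 - 1*(-2527) = 7 + 2527 = 2534)
(H(-34) + o(16, 59)) + s = (1 + √(16² + 59²)) + 2534 = (1 + √(256 + 3481)) + 2534 = (1 + √3737) + 2534 = 2535 + √3737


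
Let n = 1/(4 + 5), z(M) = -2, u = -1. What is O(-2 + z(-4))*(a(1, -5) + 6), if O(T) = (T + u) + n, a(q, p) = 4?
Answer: -440/9 ≈ -48.889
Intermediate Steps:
n = 1/9 ≈ 0.11111
O(T) = -8/9 + T (O(T) = (T - 1) + 1/9 = (-1 + T) + 1/9 = -8/9 + T)
O(-2 + z(-4))*(a(1, -5) + 6) = (-8/9 + (-2 - 2))*(4 + 6) = (-8/9 - 4)*10 = -44/9*10 = -440/9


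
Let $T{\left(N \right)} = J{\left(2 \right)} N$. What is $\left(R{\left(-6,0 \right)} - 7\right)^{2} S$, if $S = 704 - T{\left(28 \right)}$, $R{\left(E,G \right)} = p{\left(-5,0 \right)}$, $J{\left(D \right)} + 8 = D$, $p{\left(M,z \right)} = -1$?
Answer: $55808$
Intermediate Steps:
$J{\left(D \right)} = -8 + D$
$R{\left(E,G \right)} = -1$
$T{\left(N \right)} = - 6 N$ ($T{\left(N \right)} = \left(-8 + 2\right) N = - 6 N$)
$S = 872$ ($S = 704 - \left(-6\right) 28 = 704 - -168 = 704 + 168 = 872$)
$\left(R{\left(-6,0 \right)} - 7\right)^{2} S = \left(-1 - 7\right)^{2} \cdot 872 = \left(-8\right)^{2} \cdot 872 = 64 \cdot 872 = 55808$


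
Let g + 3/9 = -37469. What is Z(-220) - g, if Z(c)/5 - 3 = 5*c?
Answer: 95953/3 ≈ 31984.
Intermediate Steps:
g = -112408/3 (g = -⅓ - 37469 = -112408/3 ≈ -37469.)
Z(c) = 15 + 25*c (Z(c) = 15 + 5*(5*c) = 15 + 25*c)
Z(-220) - g = (15 + 25*(-220)) - 1*(-112408/3) = (15 - 5500) + 112408/3 = -5485 + 112408/3 = 95953/3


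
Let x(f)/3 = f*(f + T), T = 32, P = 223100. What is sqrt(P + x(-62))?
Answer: 2*sqrt(57170) ≈ 478.21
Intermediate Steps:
x(f) = 3*f*(32 + f) (x(f) = 3*(f*(f + 32)) = 3*(f*(32 + f)) = 3*f*(32 + f))
sqrt(P + x(-62)) = sqrt(223100 + 3*(-62)*(32 - 62)) = sqrt(223100 + 3*(-62)*(-30)) = sqrt(223100 + 5580) = sqrt(228680) = 2*sqrt(57170)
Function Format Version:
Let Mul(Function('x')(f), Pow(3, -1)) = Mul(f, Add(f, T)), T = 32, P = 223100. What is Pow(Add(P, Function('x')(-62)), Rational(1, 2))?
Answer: Mul(2, Pow(57170, Rational(1, 2))) ≈ 478.21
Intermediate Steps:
Function('x')(f) = Mul(3, f, Add(32, f)) (Function('x')(f) = Mul(3, Mul(f, Add(f, 32))) = Mul(3, Mul(f, Add(32, f))) = Mul(3, f, Add(32, f)))
Pow(Add(P, Function('x')(-62)), Rational(1, 2)) = Pow(Add(223100, Mul(3, -62, Add(32, -62))), Rational(1, 2)) = Pow(Add(223100, Mul(3, -62, -30)), Rational(1, 2)) = Pow(Add(223100, 5580), Rational(1, 2)) = Pow(228680, Rational(1, 2)) = Mul(2, Pow(57170, Rational(1, 2)))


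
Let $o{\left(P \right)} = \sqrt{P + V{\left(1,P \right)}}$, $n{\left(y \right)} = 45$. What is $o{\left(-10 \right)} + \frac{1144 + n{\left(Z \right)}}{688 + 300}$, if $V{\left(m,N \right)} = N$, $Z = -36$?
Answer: $\frac{1189}{988} + 2 i \sqrt{5} \approx 1.2034 + 4.4721 i$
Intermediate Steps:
$o{\left(P \right)} = \sqrt{2} \sqrt{P}$ ($o{\left(P \right)} = \sqrt{P + P} = \sqrt{2 P} = \sqrt{2} \sqrt{P}$)
$o{\left(-10 \right)} + \frac{1144 + n{\left(Z \right)}}{688 + 300} = \sqrt{2} \sqrt{-10} + \frac{1144 + 45}{688 + 300} = \sqrt{2} i \sqrt{10} + \frac{1189}{988} = 2 i \sqrt{5} + 1189 \cdot \frac{1}{988} = 2 i \sqrt{5} + \frac{1189}{988} = \frac{1189}{988} + 2 i \sqrt{5}$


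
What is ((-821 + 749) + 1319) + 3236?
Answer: 4483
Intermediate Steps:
((-821 + 749) + 1319) + 3236 = (-72 + 1319) + 3236 = 1247 + 3236 = 4483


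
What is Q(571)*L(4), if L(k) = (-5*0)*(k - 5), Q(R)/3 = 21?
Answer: 0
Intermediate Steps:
Q(R) = 63 (Q(R) = 3*21 = 63)
L(k) = 0 (L(k) = 0*(-5 + k) = 0)
Q(571)*L(4) = 63*0 = 0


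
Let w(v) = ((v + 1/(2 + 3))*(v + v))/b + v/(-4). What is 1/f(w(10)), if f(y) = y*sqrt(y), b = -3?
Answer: 2*I*sqrt(282)/19881 ≈ 0.0016893*I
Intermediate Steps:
w(v) = -v/4 - 2*v*(1/5 + v)/3 (w(v) = ((v + 1/(2 + 3))*(v + v))/(-3) + v/(-4) = ((v + 1/5)*(2*v))*(-1/3) + v*(-1/4) = ((v + 1/5)*(2*v))*(-1/3) - v/4 = ((1/5 + v)*(2*v))*(-1/3) - v/4 = (2*v*(1/5 + v))*(-1/3) - v/4 = -2*v*(1/5 + v)/3 - v/4 = -v/4 - 2*v*(1/5 + v)/3)
f(y) = y**(3/2)
1/f(w(10)) = 1/((-1/60*10*(23 + 40*10))**(3/2)) = 1/((-1/60*10*(23 + 400))**(3/2)) = 1/((-1/60*10*423)**(3/2)) = 1/((-141/2)**(3/2)) = 1/(-141*I*sqrt(282)/4) = 2*I*sqrt(282)/19881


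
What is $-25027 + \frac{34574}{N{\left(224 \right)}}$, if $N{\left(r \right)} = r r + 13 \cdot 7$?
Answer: $- \frac{1257997635}{50267} \approx -25026.0$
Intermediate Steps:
$N{\left(r \right)} = 91 + r^{2}$ ($N{\left(r \right)} = r^{2} + 91 = 91 + r^{2}$)
$-25027 + \frac{34574}{N{\left(224 \right)}} = -25027 + \frac{34574}{91 + 224^{2}} = -25027 + \frac{34574}{91 + 50176} = -25027 + \frac{34574}{50267} = - \frac{1257997635}{50267}$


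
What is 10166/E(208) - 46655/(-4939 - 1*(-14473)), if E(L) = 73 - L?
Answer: -4915289/61290 ≈ -80.197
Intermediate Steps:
10166/E(208) - 46655/(-4939 - 1*(-14473)) = 10166/(73 - 1*208) - 46655/(-4939 - 1*(-14473)) = 10166/(73 - 208) - 46655/(-4939 + 14473) = 10166/(-135) - 46655/9534 = 10166*(-1/135) - 46655*1/9534 = -10166/135 - 6665/1362 = -4915289/61290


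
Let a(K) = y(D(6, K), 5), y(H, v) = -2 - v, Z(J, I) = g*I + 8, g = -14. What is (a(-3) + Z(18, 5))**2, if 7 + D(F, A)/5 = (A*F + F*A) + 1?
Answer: 4761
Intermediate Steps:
D(F, A) = -30 + 10*A*F (D(F, A) = -35 + 5*((A*F + F*A) + 1) = -35 + 5*((A*F + A*F) + 1) = -35 + 5*(2*A*F + 1) = -35 + 5*(1 + 2*A*F) = -35 + (5 + 10*A*F) = -30 + 10*A*F)
Z(J, I) = 8 - 14*I (Z(J, I) = -14*I + 8 = 8 - 14*I)
a(K) = -7 (a(K) = -2 - 1*5 = -2 - 5 = -7)
(a(-3) + Z(18, 5))**2 = (-7 + (8 - 14*5))**2 = (-7 + (8 - 70))**2 = (-7 - 62)**2 = (-69)**2 = 4761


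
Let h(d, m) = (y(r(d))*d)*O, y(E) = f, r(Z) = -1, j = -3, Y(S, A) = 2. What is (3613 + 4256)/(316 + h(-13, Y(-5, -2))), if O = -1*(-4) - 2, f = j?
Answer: 7869/394 ≈ 19.972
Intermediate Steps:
f = -3
O = 2 (O = 4 - 2 = 2)
y(E) = -3
h(d, m) = -6*d (h(d, m) = -3*d*2 = -6*d)
(3613 + 4256)/(316 + h(-13, Y(-5, -2))) = (3613 + 4256)/(316 - 6*(-13)) = 7869/(316 + 78) = 7869/394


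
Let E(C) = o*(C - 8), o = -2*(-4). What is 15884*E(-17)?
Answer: -3176800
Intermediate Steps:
o = 8
E(C) = -64 + 8*C (E(C) = 8*(C - 8) = 8*(-8 + C) = -64 + 8*C)
15884*E(-17) = 15884*(-64 + 8*(-17)) = 15884*(-64 - 136) = 15884*(-200) = -3176800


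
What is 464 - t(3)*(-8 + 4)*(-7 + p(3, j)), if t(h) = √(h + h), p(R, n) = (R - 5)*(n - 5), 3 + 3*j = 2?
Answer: 464 + 44*√6/3 ≈ 499.93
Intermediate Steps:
j = -⅓ (j = -1 + (⅓)*2 = -1 + ⅔ = -⅓ ≈ -0.33333)
p(R, n) = (-5 + R)*(-5 + n)
t(h) = √2*√h (t(h) = √(2*h) = √2*√h)
464 - t(3)*(-8 + 4)*(-7 + p(3, j)) = 464 - √2*√3*(-8 + 4)*(-7 + (25 - 5*3 - 5*(-⅓) + 3*(-⅓))) = 464 - √6*(-4*(-7 + (25 - 15 + 5/3 - 1))) = 464 - √6*(-4*(-7 + 32/3)) = 464 - √6*(-4*11/3) = 464 - √6*(-44)/3 = 464 - (-44)*√6/3 = 464 + 44*√6/3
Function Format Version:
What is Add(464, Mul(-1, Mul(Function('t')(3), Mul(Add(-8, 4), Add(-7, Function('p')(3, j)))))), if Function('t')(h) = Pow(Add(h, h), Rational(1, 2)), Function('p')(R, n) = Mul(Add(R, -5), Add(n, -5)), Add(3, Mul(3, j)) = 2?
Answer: Add(464, Mul(Rational(44, 3), Pow(6, Rational(1, 2)))) ≈ 499.93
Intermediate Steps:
j = Rational(-1, 3) (j = Add(-1, Mul(Rational(1, 3), 2)) = Add(-1, Rational(2, 3)) = Rational(-1, 3) ≈ -0.33333)
Function('p')(R, n) = Mul(Add(-5, R), Add(-5, n))
Function('t')(h) = Mul(Pow(2, Rational(1, 2)), Pow(h, Rational(1, 2))) (Function('t')(h) = Pow(Mul(2, h), Rational(1, 2)) = Mul(Pow(2, Rational(1, 2)), Pow(h, Rational(1, 2))))
Add(464, Mul(-1, Mul(Function('t')(3), Mul(Add(-8, 4), Add(-7, Function('p')(3, j)))))) = Add(464, Mul(-1, Mul(Mul(Pow(2, Rational(1, 2)), Pow(3, Rational(1, 2))), Mul(Add(-8, 4), Add(-7, Add(25, Mul(-5, 3), Mul(-5, Rational(-1, 3)), Mul(3, Rational(-1, 3)))))))) = Add(464, Mul(-1, Mul(Pow(6, Rational(1, 2)), Mul(-4, Add(-7, Add(25, -15, Rational(5, 3), -1)))))) = Add(464, Mul(-1, Mul(Pow(6, Rational(1, 2)), Mul(-4, Add(-7, Rational(32, 3)))))) = Add(464, Mul(-1, Mul(Pow(6, Rational(1, 2)), Mul(-4, Rational(11, 3))))) = Add(464, Mul(-1, Mul(Pow(6, Rational(1, 2)), Rational(-44, 3)))) = Add(464, Mul(-1, Mul(Rational(-44, 3), Pow(6, Rational(1, 2))))) = Add(464, Mul(Rational(44, 3), Pow(6, Rational(1, 2))))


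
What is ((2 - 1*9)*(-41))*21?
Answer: 6027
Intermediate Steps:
((2 - 1*9)*(-41))*21 = ((2 - 9)*(-41))*21 = -7*(-41)*21 = 287*21 = 6027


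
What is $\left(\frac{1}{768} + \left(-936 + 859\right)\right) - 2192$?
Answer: $- \frac{1742591}{768} \approx -2269.0$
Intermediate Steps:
$\left(\frac{1}{768} + \left(-936 + 859\right)\right) - 2192 = \left(\frac{1}{768} - 77\right) - 2192 = - \frac{59135}{768} - 2192 = - \frac{1742591}{768}$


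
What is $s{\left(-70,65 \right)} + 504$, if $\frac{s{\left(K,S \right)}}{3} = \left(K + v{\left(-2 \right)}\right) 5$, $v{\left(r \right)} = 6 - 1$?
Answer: $-471$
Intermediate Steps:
$v{\left(r \right)} = 5$ ($v{\left(r \right)} = 6 - 1 = 5$)
$s{\left(K,S \right)} = 75 + 15 K$ ($s{\left(K,S \right)} = 3 \left(K + 5\right) 5 = 3 \left(5 + K\right) 5 = 3 \left(25 + 5 K\right) = 75 + 15 K$)
$s{\left(-70,65 \right)} + 504 = \left(75 + 15 \left(-70\right)\right) + 504 = \left(75 - 1050\right) + 504 = -975 + 504 = -471$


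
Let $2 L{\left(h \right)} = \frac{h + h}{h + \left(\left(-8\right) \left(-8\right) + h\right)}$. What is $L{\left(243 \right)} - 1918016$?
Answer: $- \frac{1054908557}{550} \approx -1.918 \cdot 10^{6}$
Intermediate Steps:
$L{\left(h \right)} = \frac{h}{64 + 2 h}$ ($L{\left(h \right)} = \frac{\left(h + h\right) \frac{1}{h + \left(\left(-8\right) \left(-8\right) + h\right)}}{2} = \frac{2 h \frac{1}{h + \left(64 + h\right)}}{2} = \frac{2 h \frac{1}{64 + 2 h}}{2} = \frac{h}{64 + 2 h}$)
$L{\left(243 \right)} - 1918016 = \frac{1}{2} \cdot 243 \frac{1}{32 + 243} - 1918016 = \frac{1}{2} \cdot 243 \cdot \frac{1}{275} - 1918016 = \frac{243}{550} - 1918016 = - \frac{1054908557}{550}$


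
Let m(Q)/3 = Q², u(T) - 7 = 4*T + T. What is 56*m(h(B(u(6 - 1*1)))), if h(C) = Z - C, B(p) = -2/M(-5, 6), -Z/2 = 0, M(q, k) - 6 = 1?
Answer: 96/7 ≈ 13.714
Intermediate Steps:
M(q, k) = 7 (M(q, k) = 6 + 1 = 7)
Z = 0 (Z = -2*0 = 0)
u(T) = 7 + 5*T (u(T) = 7 + (4*T + T) = 7 + 5*T)
B(p) = -2/7
h(C) = -C (h(C) = 0 - C = -C)
m(Q) = 3*Q²
56*m(h(B(u(6 - 1*1)))) = 56*(3*(-1*(-2/7))²) = 56*(3*(2/7)²) = 56*(3*(4/49)) = 56*(12/49) = 96/7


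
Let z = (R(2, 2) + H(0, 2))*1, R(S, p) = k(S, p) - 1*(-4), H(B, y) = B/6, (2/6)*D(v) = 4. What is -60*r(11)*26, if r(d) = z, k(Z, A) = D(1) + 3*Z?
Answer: -34320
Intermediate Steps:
D(v) = 12 (D(v) = 3*4 = 12)
k(Z, A) = 12 + 3*Z
H(B, y) = B/6 (H(B, y) = B*(⅙) = B/6)
R(S, p) = 16 + 3*S (R(S, p) = (12 + 3*S) - 1*(-4) = (12 + 3*S) + 4 = 16 + 3*S)
z = 22 (z = ((16 + 3*2) + (⅙)*0)*1 = ((16 + 6) + 0)*1 = (22 + 0)*1 = 22*1 = 22)
r(d) = 22
-60*r(11)*26 = -60*22*26 = -1320*26 = -34320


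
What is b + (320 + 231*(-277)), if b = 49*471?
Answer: -40588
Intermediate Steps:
b = 23079
b + (320 + 231*(-277)) = 23079 + (320 + 231*(-277)) = 23079 + (320 - 63987) = 23079 - 63667 = -40588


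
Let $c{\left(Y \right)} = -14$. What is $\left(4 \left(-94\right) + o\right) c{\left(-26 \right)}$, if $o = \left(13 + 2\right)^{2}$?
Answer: $2114$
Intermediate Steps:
$o = 225$ ($o = 15^{2} = 225$)
$\left(4 \left(-94\right) + o\right) c{\left(-26 \right)} = \left(4 \left(-94\right) + 225\right) \left(-14\right) = \left(-376 + 225\right) \left(-14\right) = \left(-151\right) \left(-14\right) = 2114$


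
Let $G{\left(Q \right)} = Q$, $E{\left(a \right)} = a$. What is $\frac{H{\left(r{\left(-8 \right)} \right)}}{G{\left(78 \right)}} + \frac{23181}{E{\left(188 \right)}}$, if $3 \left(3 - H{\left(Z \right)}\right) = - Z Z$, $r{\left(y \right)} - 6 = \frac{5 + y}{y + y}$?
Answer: $\frac{38636399}{312832} \approx 123.51$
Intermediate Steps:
$r{\left(y \right)} = 6 + \frac{5 + y}{2 y}$ ($r{\left(y \right)} = 6 + \frac{5 + y}{y + y} = 6 + \frac{5 + y}{2 y}$)
$H{\left(Z \right)} = 3 + \frac{Z^{2}}{3}$ ($H{\left(Z \right)} = 3 - \frac{- Z Z}{3} = 3 - \frac{\left(-1\right) Z^{2}}{3} = 3 + \frac{Z^{2}}{3}$)
$\frac{H{\left(r{\left(-8 \right)} \right)}}{G{\left(78 \right)}} + \frac{23181}{E{\left(188 \right)}} = \frac{3 + \frac{\left(\frac{5 + 13 \left(-8\right)}{2 \left(-8\right)}\right)^{2}}{3}}{78} + \frac{23181}{188} = \left(3 + \frac{\left(\frac{1}{2} \left(- \frac{1}{8}\right) \left(5 - 104\right)\right)^{2}}{3}\right) \frac{1}{78} + 23181 \cdot \frac{1}{188} = \left(3 + \frac{\left(\frac{1}{2} \left(- \frac{1}{8}\right) \left(-99\right)\right)^{2}}{3}\right) \frac{1}{78} + \frac{23181}{188} = \left(3 + \frac{\left(\frac{99}{16}\right)^{2}}{3}\right) \frac{1}{78} + \frac{23181}{188} = \left(3 + \frac{1}{3} \cdot \frac{9801}{256}\right) \frac{1}{78} + \frac{23181}{188} = \left(3 + \frac{3267}{256}\right) \frac{1}{78} + \frac{23181}{188} = \frac{4035}{256} \cdot \frac{1}{78} + \frac{23181}{188} = \frac{1345}{6656} + \frac{23181}{188} = \frac{38636399}{312832}$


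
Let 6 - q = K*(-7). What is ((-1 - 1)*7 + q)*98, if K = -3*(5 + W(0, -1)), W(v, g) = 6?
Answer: -23422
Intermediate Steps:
K = -33 (K = -3*(5 + 6) = -3*11 = -33)
q = -225 (q = 6 - (-33)*(-7) = 6 - 1*231 = 6 - 231 = -225)
((-1 - 1)*7 + q)*98 = ((-1 - 1)*7 - 225)*98 = (-2*7 - 225)*98 = (-14 - 225)*98 = -239*98 = -23422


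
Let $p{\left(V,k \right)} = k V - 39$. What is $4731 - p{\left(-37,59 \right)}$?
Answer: $6953$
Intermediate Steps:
$p{\left(V,k \right)} = -39 + V k$ ($p{\left(V,k \right)} = V k - 39 = -39 + V k$)
$4731 - p{\left(-37,59 \right)} = 4731 - \left(-39 - 2183\right) = 4731 - -2222 = 4731 + 2222 = 6953$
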